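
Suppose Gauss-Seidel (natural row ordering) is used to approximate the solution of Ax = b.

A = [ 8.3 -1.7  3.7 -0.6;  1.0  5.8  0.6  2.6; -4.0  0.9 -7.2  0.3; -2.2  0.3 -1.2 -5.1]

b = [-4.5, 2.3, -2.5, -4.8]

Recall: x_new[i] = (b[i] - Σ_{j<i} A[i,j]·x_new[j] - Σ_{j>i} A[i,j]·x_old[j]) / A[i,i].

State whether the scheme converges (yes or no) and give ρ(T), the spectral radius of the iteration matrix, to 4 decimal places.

yes, ρ = 0.3068

Let D = diag(8.3, 5.8, -7.2, -5.1); L, U the strict triangles.
T_GS = -(D+L)⁻¹U: row 0 first, T[0,1] = -(-1.7)/(8.3) = +0.2048; later rows by forward substitution.
  T[0,:] = [+0.0000, +0.2048, -0.4458, +0.0723]
  T[1,:] = [+0.0000, -0.0353, -0.0266, -0.4607]
  T[2,:] = [+0.0000, -0.1182, +0.2443, -0.0561]
  T[3,:] = [+0.0000, -0.0626, +0.1332, -0.0451]
moduli |λ_i(T)| = 0.3068, 0.1335, 0.0093, 0.0000.
ρ = 0.3068; 0.3068 < 1: convergent.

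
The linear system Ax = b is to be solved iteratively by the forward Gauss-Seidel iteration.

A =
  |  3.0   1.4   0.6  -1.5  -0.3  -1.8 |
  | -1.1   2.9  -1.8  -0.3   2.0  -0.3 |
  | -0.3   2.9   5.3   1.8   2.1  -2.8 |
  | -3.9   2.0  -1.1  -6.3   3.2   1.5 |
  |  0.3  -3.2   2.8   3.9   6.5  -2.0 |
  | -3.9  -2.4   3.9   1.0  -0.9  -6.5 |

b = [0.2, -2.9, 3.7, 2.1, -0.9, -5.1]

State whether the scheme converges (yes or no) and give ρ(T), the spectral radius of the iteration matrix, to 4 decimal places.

Diagonal D = diag(3, 2.9, 5.3, -6.3, 6.5, -6.5); L, U strict lower/upper.
Gauss-Seidel: T = -(D+L)⁻¹U, row 0 first, T[0,4] = -(-0.3)/(3) = +0.1000; later rows by forward substitution.
  T[0,:] = [+0.0000  -0.4667  -0.2000  +0.5000  +0.1000  +0.6000]
  T[1,:] = [+0.0000  -0.1770  +0.5448  +0.2931  -0.6517  +0.3310]
  T[2,:] = [+0.0000  +0.0704  -0.3094  -0.4717  -0.0340  +0.3811]
  T[3,:] = [+0.0000  +0.2204  +0.3508  -0.1341  +0.2451  -0.0948]
  T[4,:] = [+0.0000  -0.2282  +0.2003  +0.4049  -0.4579  +0.3357]
  T[5,:] = [+0.0000  +0.4531  -0.2406  -0.7679  +0.2614  -0.3146]
|λ(T)| sorted: 1.2741, 0.4266, 0.4266, 0.1995, 0.1995, 0.0000.
spectral radius ρ = 1.2741; 1.2741 > 1, so it fails to converge.

no, ρ = 1.2741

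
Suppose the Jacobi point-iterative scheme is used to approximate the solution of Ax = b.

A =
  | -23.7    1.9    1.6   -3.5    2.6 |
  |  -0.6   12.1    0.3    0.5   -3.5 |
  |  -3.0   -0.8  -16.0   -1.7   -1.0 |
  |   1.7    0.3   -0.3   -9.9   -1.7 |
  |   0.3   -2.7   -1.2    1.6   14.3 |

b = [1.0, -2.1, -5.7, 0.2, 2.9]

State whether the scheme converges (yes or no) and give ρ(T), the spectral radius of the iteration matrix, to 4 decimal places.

yes, ρ = 0.2428

Write A = D+L+U with D = diag(-23.7, 12.1, -16, -9.9, 14.3).
Jacobi: T = -D⁻¹(L+U), T[2,3] = -(-1.7)/(-16) = -0.1062; T[2,2] = 0.
  T[0,:] = [+0.0000 +0.0802 +0.0675 -0.1477 +0.1097]
  T[1,:] = [+0.0496 +0.0000 -0.0248 -0.0413 +0.2893]
  T[2,:] = [-0.1875 -0.0500 +0.0000 -0.1062 -0.0625]
  T[3,:] = [+0.1717 +0.0303 -0.0303 +0.0000 -0.1717]
  T[4,:] = [-0.0210 +0.1888 +0.0839 -0.1119 +0.0000]
|roots of det(T-λI)|: 0.2428, 0.1829, 0.1592, 0.1592, 0.0872.
ρ(T) = max|λ| = 0.2428; 0.2428 < 1, so it converges for any x₀.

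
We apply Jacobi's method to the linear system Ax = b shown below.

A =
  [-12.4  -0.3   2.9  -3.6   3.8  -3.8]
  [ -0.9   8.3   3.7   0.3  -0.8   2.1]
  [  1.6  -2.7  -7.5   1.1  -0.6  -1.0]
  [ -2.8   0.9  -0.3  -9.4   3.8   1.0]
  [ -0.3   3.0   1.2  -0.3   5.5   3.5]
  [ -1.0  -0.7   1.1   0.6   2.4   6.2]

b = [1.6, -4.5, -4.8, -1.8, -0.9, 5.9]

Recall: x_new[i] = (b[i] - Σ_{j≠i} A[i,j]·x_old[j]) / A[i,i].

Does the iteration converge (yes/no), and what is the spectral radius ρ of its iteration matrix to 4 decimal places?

Diagonal D = diag(-12.4, 8.3, -7.5, -9.4, 5.5, 6.2); L, U strict lower/upper.
Jacobi T = -D⁻¹(L+U): T[2,4] = -(-0.6)/(-7.5) = -0.0800; T[2,2] = 0.
  T[0,:] = [+0.0000  -0.0242  +0.2339  -0.2903  +0.3065  -0.3065]
  T[1,:] = [+0.1084  +0.0000  -0.4458  -0.0361  +0.0964  -0.2530]
  T[2,:] = [+0.2133  -0.3600  +0.0000  +0.1467  -0.0800  -0.1333]
  T[3,:] = [-0.2979  +0.0957  -0.0319  +0.0000  +0.4043  +0.1064]
  T[4,:] = [+0.0545  -0.5455  -0.2182  +0.0545  +0.0000  -0.6364]
  T[5,:] = [+0.1613  +0.1129  -0.1774  -0.0968  -0.3871  +0.0000]
|eigenvalues of T|: 0.8385, 0.4150, 0.4150, 0.3695, 0.1667, 0.1667.
ρ = 0.8385; 0.8385 < 1 ⇒ converges.

yes, ρ = 0.8385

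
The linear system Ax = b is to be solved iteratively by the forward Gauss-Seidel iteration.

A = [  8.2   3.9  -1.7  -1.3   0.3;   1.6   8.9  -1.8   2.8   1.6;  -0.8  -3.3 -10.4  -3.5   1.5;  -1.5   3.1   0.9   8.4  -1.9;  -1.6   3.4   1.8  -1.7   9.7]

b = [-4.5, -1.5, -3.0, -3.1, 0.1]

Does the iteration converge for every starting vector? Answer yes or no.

yes

Let D = diag(8.2, 8.9, -10.4, 8.4, 9.7); L, U the strict triangles.
T_GS = -(D+L)⁻¹U: row 0 first, T[0,2] = -(-1.7)/(8.2) = +0.2073; later rows by forward substitution.
  T[0,:] = [+0.0000 -0.4756 +0.2073 +0.1585 -0.0366]
  T[1,:] = [+0.0000 +0.0855 +0.1650 -0.3431 -0.1732]
  T[2,:] = [+0.0000 +0.0095 -0.0683 -0.2399 +0.2020]
  T[3,:] = [+0.0000 -0.1175 -0.0165 +0.1806 +0.2619]
  T[4,:] = [+0.0000 -0.1308 -0.0139 +0.2226 +0.0631]
eigenvalue magnitudes: 0.5283, 0.1884, 0.1102, 0.1102, 0.0000.
ρ(T) = max|λ| = 0.5283; 0.5283 < 1, so it converges for any x₀.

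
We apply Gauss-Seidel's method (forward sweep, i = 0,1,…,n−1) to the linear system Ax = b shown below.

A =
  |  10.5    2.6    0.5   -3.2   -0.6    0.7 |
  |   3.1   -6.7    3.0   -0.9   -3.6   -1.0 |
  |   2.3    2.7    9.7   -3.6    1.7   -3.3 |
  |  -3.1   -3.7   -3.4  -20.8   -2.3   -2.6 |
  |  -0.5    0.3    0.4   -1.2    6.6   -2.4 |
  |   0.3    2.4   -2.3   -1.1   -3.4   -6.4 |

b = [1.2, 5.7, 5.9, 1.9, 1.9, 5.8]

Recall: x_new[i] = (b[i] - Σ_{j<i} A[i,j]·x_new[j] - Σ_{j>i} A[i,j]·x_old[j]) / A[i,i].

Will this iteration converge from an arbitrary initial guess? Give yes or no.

yes

A = D + L + U where D = diag(10.5, -6.7, 9.7, -20.8, 6.6, -6.4).
Gauss-Seidel: T = -(D+L)⁻¹U, row 0 first, T[0,1] = -(2.6)/(10.5) = -0.2476; later rows by forward substitution.
  T[0,:] = [+0.0000, -0.2476, -0.0476, +0.3048, +0.0571, -0.0667]
  T[1,:] = [+0.0000, -0.1146, +0.4257, +0.0067, -0.5109, -0.1801]
  T[2,:] = [+0.0000, +0.0906, -0.1072, +0.2970, -0.0466, +0.4061]
  T[3,:] = [+0.0000, +0.0425, -0.0511, -0.0952, -0.0206, -0.1494]
  T[4,:] = [+0.0000, -0.0113, -0.0258, -0.0125, +0.0266, +0.3150]
  T[5,:] = [+0.0000, -0.0884, +0.2184, -0.0669, -0.1828, -0.3583]
eigenvalue magnitudes: 0.5815, 0.1278, 0.1278, 0.1200, 0.0680, 0.0000.
ρ = 0.5815; 0.5815 < 1: convergent.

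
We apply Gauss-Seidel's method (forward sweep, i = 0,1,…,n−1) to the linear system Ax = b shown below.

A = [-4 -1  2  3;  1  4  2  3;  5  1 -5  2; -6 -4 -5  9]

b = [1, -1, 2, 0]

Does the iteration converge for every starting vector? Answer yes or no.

no

A = D + L + U where D = diag(-4, 4, -5, 9).
Gauss-Seidel: T = -(D+L)⁻¹U, row 0 first, T[0,1] = -(-1)/(-4) = -0.2500; later rows by forward substitution.
  T[0,:] = [+0.0000  -0.2500  +0.5000  +0.7500]
  T[1,:] = [+0.0000  +0.0625  -0.6250  -0.9375]
  T[2,:] = [+0.0000  -0.2375  +0.3750  +0.9625]
  T[3,:] = [+0.0000  -0.2708  +0.2639  +0.6181]
moduli |λ_i(T)| = 1.3438, 0.1575, 0.1575, 0.0000.
spectral radius ρ = 1.3438; 1.3438 > 1, so it fails to converge.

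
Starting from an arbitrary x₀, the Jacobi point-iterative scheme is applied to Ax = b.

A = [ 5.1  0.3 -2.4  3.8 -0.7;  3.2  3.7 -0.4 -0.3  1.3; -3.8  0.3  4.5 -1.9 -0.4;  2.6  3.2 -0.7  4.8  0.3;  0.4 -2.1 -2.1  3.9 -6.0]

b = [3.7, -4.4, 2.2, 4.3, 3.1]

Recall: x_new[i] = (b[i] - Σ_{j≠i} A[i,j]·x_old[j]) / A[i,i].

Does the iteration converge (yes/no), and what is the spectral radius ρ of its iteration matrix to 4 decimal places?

Write A = D+L+U with D = diag(5.1, 3.7, 4.5, 4.8, -6).
T_J = -D⁻¹(L+U): T[0,3] = -(3.8)/(5.1) = -0.7451; T[0,0] = 0.
  T[0,:] = [+0.0000 -0.0588 +0.4706 -0.7451 +0.1373]
  T[1,:] = [-0.8649 +0.0000 +0.1081 +0.0811 -0.3514]
  T[2,:] = [+0.8444 -0.0667 +0.0000 +0.4222 +0.0889]
  T[3,:] = [-0.5417 -0.6667 +0.1458 +0.0000 -0.0625]
  T[4,:] = [+0.0667 -0.3500 -0.3500 +0.6500 +0.0000]
|eigenvalues of T|: 1.1926, 0.5461, 0.3547, 0.3547, 0.0519.
ρ(T) = max|λ| = 1.1926; 1.1926 > 1 ⇒ diverges.

no, ρ = 1.1926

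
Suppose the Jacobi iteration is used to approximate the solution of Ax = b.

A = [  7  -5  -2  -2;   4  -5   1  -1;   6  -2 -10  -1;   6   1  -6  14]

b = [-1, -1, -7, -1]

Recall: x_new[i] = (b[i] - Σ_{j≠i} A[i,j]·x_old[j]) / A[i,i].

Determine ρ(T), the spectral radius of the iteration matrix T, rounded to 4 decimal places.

0.8490

Split A = D + L + U, D = diag(7, -5, -10, 14).
Jacobi: T = -D⁻¹(L+U), T[0,1] = -(-5)/(7) = +0.7143; T[0,0] = 0.
  T[0,:] = [+0.0000 +0.7143 +0.2857 +0.2857]
  T[1,:] = [+0.8000 +0.0000 +0.2000 -0.2000]
  T[2,:] = [+0.6000 -0.2000 +0.0000 -0.1000]
  T[3,:] = [-0.4286 -0.0714 +0.4286 +0.0000]
|λ(T)| sorted: 0.8490, 0.5602, 0.5602, 0.1455.
ρ = 0.8490; 0.8490 < 1 ⇒ converges.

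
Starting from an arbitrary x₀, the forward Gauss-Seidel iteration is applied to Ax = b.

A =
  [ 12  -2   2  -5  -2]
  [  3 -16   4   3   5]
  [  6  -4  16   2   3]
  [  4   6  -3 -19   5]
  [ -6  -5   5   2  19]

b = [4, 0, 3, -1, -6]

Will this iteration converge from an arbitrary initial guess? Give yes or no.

yes

A = D + L + U where D = diag(12, -16, 16, -19, 19).
T_GS = -(D+L)⁻¹U: row 0 first, T[0,1] = -(-2)/(12) = +0.1667; later rows by forward substitution.
  T[0,:] = [+0.0000, +0.1667, -0.1667, +0.4167, +0.1667]
  T[1,:] = [+0.0000, +0.0312, +0.2188, +0.2656, +0.3438]
  T[2,:] = [+0.0000, -0.0547, +0.1172, -0.2148, -0.1641]
  T[3,:] = [+0.0000, +0.0536, +0.0155, +0.2055, +0.4327]
  T[4,:] = [+0.0000, +0.0696, -0.0275, +0.2364, +0.1407]
|roots of det(T-λI)|: 0.5495, 0.1284, 0.1234, 0.0497, 0.0000.
ρ = 0.5495; 0.5495 < 1 ⇒ converges.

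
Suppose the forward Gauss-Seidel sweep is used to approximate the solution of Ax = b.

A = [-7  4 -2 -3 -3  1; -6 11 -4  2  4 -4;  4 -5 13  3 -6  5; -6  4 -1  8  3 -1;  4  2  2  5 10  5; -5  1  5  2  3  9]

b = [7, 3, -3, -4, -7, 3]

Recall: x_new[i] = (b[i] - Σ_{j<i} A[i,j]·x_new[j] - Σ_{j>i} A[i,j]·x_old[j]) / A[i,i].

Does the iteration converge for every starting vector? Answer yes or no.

no

Diagonal D = diag(-7, 11, 13, 8, 10, 9); L, U strict lower/upper.
Gauss-Seidel: T = -(D+L)⁻¹U, row 0 first, T[0,5] = -(1)/(-7) = +0.1429; later rows by forward substitution.
  T[0,:] = [+0.0000, +0.5714, -0.2857, -0.4286, -0.4286, +0.1429]
  T[1,:] = [+0.0000, +0.3117, +0.2078, -0.4156, -0.5974, +0.4416]
  T[2,:] = [+0.0000, -0.0559, +0.1678, -0.2587, +0.3636, -0.2587]
  T[3,:] = [+0.0000, +0.2657, -0.2972, -0.1460, -0.3523, -0.0210]
  T[4,:] = [+0.0000, -0.4126, +0.1878, +0.3793, +0.3943, -0.5832]
  T[5,:] = [+0.0000, +0.3924, -0.2716, -0.1422, -0.4269, +0.3731]
eigenvalue magnitudes: 1.2117, 0.3960, 0.3617, 0.1696, 0.1696, 0.0000.
ρ = 1.2117; 1.2117 > 1 ⇒ diverges.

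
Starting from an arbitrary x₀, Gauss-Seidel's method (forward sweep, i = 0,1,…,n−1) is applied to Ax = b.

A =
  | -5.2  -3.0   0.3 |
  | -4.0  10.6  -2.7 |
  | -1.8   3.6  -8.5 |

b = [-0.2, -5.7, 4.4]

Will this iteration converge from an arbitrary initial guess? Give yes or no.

Diagonal D = diag(-5.2, 10.6, -8.5); L, U strict lower/upper.
T_GS = -(D+L)⁻¹U: row 0 first, T[0,2] = -(0.3)/(-5.2) = +0.0577; later rows by forward substitution.
  T[0,:] = [+0.0000, -0.5769, +0.0577]
  T[1,:] = [+0.0000, -0.2177, +0.2765]
  T[2,:] = [+0.0000, +0.0300, +0.1049]
|roots of det(T-λI)|: 0.2416, 0.1288, 0.0000.
ρ = 0.2416; 0.2416 < 1 ⇒ converges.

yes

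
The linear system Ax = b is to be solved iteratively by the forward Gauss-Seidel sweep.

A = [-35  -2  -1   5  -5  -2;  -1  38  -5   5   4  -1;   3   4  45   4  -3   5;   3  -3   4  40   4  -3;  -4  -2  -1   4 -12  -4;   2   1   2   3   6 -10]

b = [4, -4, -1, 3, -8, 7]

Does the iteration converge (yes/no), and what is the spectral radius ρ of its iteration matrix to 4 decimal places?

A = D + L + U where D = diag(-35, 38, 45, 40, -12, -10).
T_GS = -(D+L)⁻¹U: row 0 first, T[0,5] = -(-2)/(-35) = -0.0571; later rows by forward substitution.
  T[0,:] = [+0.0000 -0.0571 -0.0286 +0.1429 -0.1429 -0.0571]
  T[1,:] = [+0.0000 -0.0015 +0.1308 -0.1278 -0.1090 +0.0248]
  T[2,:] = [+0.0000 +0.0039 -0.0097 -0.0871 +0.0859 -0.1095]
  T[3,:] = [+0.0000 +0.0038 +0.0129 -0.0116 -0.1061 +0.0921]
  T[4,:] = [+0.0000 +0.0202 -0.0072 -0.0229 +0.0233 -0.2786]
  T[5,:] = [+0.0000 +0.0025 +0.0050 -0.0189 -0.0401 -0.1704]
moduli |λ_i(T)| = 0.2166, 0.0887, 0.0763, 0.0763, 0.0398, 0.0000.
spectral radius ρ = 0.2166; 0.2166 < 1 ⇒ converges.

yes, ρ = 0.2166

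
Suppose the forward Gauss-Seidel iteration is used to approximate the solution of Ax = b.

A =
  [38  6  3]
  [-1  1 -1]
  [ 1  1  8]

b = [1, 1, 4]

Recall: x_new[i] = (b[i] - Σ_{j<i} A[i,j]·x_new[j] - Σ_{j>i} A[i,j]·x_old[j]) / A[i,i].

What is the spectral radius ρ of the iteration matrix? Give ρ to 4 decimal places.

A = D + L + U where D = diag(38, 1, 8).
Gauss-Seidel: T = -(D+L)⁻¹U, row 0 first, T[0,2] = -(3)/(38) = -0.0789; later rows by forward substitution.
  T[0,:] = [+0.0000  -0.1579  -0.0789]
  T[1,:] = [+0.0000  -0.1579  +0.9211]
  T[2,:] = [+0.0000  +0.0395  -0.1053]
|λ(T)| sorted: 0.3241, 0.0609, 0.0000.
ρ = 0.3241; 0.3241 < 1, so it converges for any x₀.

0.3241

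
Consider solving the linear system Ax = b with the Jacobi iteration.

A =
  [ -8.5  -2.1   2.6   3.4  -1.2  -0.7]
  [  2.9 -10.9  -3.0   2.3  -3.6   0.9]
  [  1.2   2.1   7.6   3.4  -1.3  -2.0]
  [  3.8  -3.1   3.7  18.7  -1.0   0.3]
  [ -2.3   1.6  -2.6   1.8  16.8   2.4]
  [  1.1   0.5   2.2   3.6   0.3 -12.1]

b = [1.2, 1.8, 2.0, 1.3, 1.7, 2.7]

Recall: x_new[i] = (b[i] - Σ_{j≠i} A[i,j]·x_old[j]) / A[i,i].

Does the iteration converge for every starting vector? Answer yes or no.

yes

A = D + L + U where D = diag(-8.5, -10.9, 7.6, 18.7, 16.8, -12.1).
T_J = -D⁻¹(L+U): T[1,5] = -(0.9)/(-10.9) = +0.0826; T[1,1] = 0.
  T[0,:] = [+0.0000  -0.2471  +0.3059  +0.4000  -0.1412  -0.0824]
  T[1,:] = [+0.2661  +0.0000  -0.2752  +0.2110  -0.3303  +0.0826]
  T[2,:] = [-0.1579  -0.2763  +0.0000  -0.4474  +0.1711  +0.2632]
  T[3,:] = [-0.2032  +0.1658  -0.1979  +0.0000  +0.0535  -0.0160]
  T[4,:] = [+0.1369  -0.0952  +0.1548  -0.1071  +0.0000  -0.1429]
  T[5,:] = [+0.0909  +0.0413  +0.1818  +0.2975  +0.0248  +0.0000]
|eigenvalues of T|: 0.5873, 0.4538, 0.4538, 0.3484, 0.0810, 0.0810.
ρ = 0.5873; 0.5873 < 1, so it converges for any x₀.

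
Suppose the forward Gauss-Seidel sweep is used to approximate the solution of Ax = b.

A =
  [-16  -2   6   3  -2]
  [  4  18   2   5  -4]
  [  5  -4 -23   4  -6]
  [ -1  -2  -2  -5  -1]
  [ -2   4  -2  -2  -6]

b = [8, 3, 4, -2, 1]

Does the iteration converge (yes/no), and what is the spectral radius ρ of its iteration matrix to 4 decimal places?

Let D = diag(-16, 18, -23, -5, -6); L, U the strict triangles.
GS T = -(D+L)⁻¹U: row 0 first, T[0,3] = -(3)/(-16) = +0.1875; later rows by forward substitution.
  T[0,:] = [+0.0000  -0.1250  +0.3750  +0.1875  -0.1250]
  T[1,:] = [+0.0000  +0.0278  -0.1944  -0.3194  +0.2500]
  T[2,:] = [+0.0000  -0.0320  +0.1153  +0.2702  -0.3315]
  T[3,:] = [+0.0000  +0.0267  -0.0434  -0.0178  -0.1424]
  T[4,:] = [+0.0000  +0.0620  -0.2786  -0.3596  +0.3663]
eigenvalue magnitudes: 0.6586, 0.0823, 0.0823, 0.0361, 0.0000.
ρ = 0.6586; 0.6586 < 1, so it converges for any x₀.

yes, ρ = 0.6586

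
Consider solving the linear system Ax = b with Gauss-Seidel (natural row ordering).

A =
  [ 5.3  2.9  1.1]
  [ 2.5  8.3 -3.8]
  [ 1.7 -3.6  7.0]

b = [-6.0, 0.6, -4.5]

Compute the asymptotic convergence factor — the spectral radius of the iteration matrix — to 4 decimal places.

0.5865

A = D + L + U where D = diag(5.3, 8.3, 7).
T_GS = -(D+L)⁻¹U: row 0 first, T[0,2] = -(1.1)/(5.3) = -0.2075; later rows by forward substitution.
  T[0,:] = [+0.0000, -0.5472, -0.2075]
  T[1,:] = [+0.0000, +0.1648, +0.5203]
  T[2,:] = [+0.0000, +0.2176, +0.3180]
eigenvalue magnitudes: 0.5865, 0.1037, 0.0000.
spectral radius ρ = 0.5865; 0.5865 < 1, so it converges for any x₀.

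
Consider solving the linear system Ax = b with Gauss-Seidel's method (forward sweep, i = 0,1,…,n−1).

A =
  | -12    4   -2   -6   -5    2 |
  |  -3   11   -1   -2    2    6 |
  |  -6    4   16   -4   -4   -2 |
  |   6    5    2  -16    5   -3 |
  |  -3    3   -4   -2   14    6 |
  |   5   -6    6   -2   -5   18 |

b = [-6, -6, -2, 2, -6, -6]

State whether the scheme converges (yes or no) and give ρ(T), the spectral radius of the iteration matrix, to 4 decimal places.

yes, ρ = 0.5114

Split A = D + L + U, D = diag(-12, 11, 16, -16, 14, 18).
GS T = -(D+L)⁻¹U: row 0 first, T[0,1] = -(4)/(-12) = +0.3333; later rows by forward substitution.
  T[0,:] = [+0.0000  +0.3333  -0.1667  -0.5000  -0.4167  +0.1667]
  T[1,:] = [+0.0000  +0.0909  +0.0455  +0.0455  -0.2955  -0.5000]
  T[2,:] = [+0.0000  +0.1023  -0.0739  +0.0511  +0.1676  +0.3125]
  T[3,:] = [+0.0000  +0.1662  -0.0575  -0.1669  +0.0849  -0.2422]
  T[4,:] = [+0.0000  +0.1049  -0.0748  -0.1261  +0.0340  -0.2310]
  T[5,:] = [+0.0000  -0.0488  +0.0589  +0.0834  -0.0197  -0.4082]
moduli |λ_i(T)| = 0.5114, 0.2384, 0.2384, 0.1268, 0.0764, 0.0000.
ρ = 0.5114; 0.5114 < 1, so it converges for any x₀.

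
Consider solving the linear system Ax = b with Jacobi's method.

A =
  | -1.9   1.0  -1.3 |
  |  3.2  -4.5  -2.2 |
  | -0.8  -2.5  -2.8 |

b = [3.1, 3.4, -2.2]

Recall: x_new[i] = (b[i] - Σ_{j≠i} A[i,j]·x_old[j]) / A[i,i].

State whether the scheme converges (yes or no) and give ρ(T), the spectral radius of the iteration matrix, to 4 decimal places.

Split A = D + L + U, D = diag(-1.9, -4.5, -2.8).
Jacobi T = -D⁻¹(L+U): T[2,0] = -(-0.8)/(-2.8) = -0.2857; T[2,2] = 0.
  T[0,:] = [+0.0000, +0.5263, -0.6842]
  T[1,:] = [+0.7111, +0.0000, -0.4889]
  T[2,:] = [-0.2857, -0.8929, +0.0000]
moduli |λ_i(T)| = 1.1962, 0.6516, 0.6516.
ρ(T) = max|λ| = 1.1962; 1.1962 > 1: divergent.

no, ρ = 1.1962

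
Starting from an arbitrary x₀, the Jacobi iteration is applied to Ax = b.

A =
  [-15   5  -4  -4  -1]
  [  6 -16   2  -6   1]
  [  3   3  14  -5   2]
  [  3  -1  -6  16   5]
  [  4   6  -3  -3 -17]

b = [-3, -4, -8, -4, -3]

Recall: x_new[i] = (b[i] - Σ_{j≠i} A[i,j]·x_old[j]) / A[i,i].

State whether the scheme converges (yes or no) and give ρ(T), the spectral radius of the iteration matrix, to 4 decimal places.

Let D = diag(-15, -16, 14, 16, -17); L, U the strict triangles.
T_J = -D⁻¹(L+U): T[0,1] = -(5)/(-15) = +0.3333; T[0,0] = 0.
  T[0,:] = [+0.0000, +0.3333, -0.2667, -0.2667, -0.0667]
  T[1,:] = [+0.3750, +0.0000, +0.1250, -0.3750, +0.0625]
  T[2,:] = [-0.2143, -0.2143, +0.0000, +0.3571, -0.1429]
  T[3,:] = [-0.1875, +0.0625, +0.3750, +0.0000, -0.3125]
  T[4,:] = [+0.2353, +0.3529, -0.1765, -0.1765, +0.0000]
moduli |λ_i(T)| = 0.8268, 0.3864, 0.3864, 0.1845, 0.1845.
spectral radius ρ = 0.8268; 0.8268 < 1 ⇒ converges.

yes, ρ = 0.8268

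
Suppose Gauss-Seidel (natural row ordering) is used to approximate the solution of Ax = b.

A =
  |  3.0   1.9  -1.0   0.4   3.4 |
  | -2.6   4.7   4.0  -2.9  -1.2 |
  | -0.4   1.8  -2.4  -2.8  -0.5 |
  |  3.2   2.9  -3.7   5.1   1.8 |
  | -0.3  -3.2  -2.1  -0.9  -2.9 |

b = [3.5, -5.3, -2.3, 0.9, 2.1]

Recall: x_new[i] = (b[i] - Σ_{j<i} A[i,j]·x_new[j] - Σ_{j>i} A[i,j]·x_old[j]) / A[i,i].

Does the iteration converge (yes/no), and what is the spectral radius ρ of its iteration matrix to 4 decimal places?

no, ρ = 1.2478

A = D + L + U where D = diag(3, 4.7, -2.4, 5.1, -2.9).
T_GS = -(D+L)⁻¹U: row 0 first, T[0,1] = -(1.9)/(3) = -0.6333; later rows by forward substitution.
  T[0,:] = [+0.0000  -0.6333  +0.3333  -0.1333  -1.1333]
  T[1,:] = [+0.0000  -0.3504  -0.6667  +0.5433  -0.3716]
  T[2,:] = [+0.0000  -0.1572  -0.5556  -0.7370  -0.2982]
  T[3,:] = [+0.0000  +0.4826  -0.2331  -0.7599  +0.3532]
  T[4,:] = [+0.0000  +0.4162  +1.1758  +0.1839  +0.6336]
|eigenvalues of T|: 1.2478, 0.2960, 0.2960, 0.2101, 0.0000.
ρ = 1.2478; 1.2478 > 1: divergent.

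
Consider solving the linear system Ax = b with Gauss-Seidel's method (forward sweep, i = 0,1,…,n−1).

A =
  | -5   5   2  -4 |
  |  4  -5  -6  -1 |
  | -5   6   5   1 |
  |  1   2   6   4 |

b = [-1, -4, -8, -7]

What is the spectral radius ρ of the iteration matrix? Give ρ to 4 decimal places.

1.5827

Write A = D+L+U with D = diag(-5, -5, 5, 4).
T_GS = -(D+L)⁻¹U: row 0 first, T[0,1] = -(5)/(-5) = +1.0000; later rows by forward substitution.
  T[0,:] = [+0.0000, +1.0000, +0.4000, -0.8000]
  T[1,:] = [+0.0000, +0.8000, -0.8800, -0.8400]
  T[2,:] = [+0.0000, +0.0400, +1.4560, +0.0080]
  T[3,:] = [+0.0000, -0.7100, -1.8440, +0.6080]
moduli |λ_i(T)| = 1.5827, 1.3102, 0.0289, 0.0000.
spectral radius ρ = 1.5827; 1.5827 > 1 ⇒ diverges.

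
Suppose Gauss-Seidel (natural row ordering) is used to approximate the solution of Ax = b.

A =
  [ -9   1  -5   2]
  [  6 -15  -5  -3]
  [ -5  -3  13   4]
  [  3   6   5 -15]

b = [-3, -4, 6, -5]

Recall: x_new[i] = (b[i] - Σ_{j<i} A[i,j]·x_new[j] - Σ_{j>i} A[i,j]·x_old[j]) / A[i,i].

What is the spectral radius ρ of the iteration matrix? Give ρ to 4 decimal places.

0.5018

Let D = diag(-9, -15, 13, -15); L, U the strict triangles.
Gauss-Seidel: T = -(D+L)⁻¹U, row 0 first, T[0,3] = -(2)/(-9) = +0.2222; later rows by forward substitution.
  T[0,:] = [+0.0000, +0.1111, -0.5556, +0.2222]
  T[1,:] = [+0.0000, +0.0444, -0.5556, -0.1111]
  T[2,:] = [+0.0000, +0.0530, -0.3419, -0.2479]
  T[3,:] = [+0.0000, +0.0577, -0.4473, -0.0826]
eigenvalue magnitudes: 0.5018, 0.1517, 0.0299, 0.0000.
ρ = 0.5018; 0.5018 < 1 ⇒ converges.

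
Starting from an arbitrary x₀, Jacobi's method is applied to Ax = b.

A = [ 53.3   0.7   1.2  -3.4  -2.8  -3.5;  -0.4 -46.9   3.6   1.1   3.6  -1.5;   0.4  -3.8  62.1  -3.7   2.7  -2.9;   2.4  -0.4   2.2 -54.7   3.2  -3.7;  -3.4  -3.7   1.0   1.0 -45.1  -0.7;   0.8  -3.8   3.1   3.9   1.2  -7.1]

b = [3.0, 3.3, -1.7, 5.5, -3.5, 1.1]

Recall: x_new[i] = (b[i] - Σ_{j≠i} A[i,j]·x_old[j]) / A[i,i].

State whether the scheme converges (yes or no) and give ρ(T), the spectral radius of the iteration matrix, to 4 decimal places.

A = D + L + U where D = diag(53.3, -46.9, 62.1, -54.7, -45.1, -7.1).
Jacobi: T = -D⁻¹(L+U), T[2,3] = -(-3.7)/(62.1) = +0.0596; T[2,2] = 0.
  T[0,:] = [+0.0000, -0.0131, -0.0225, +0.0638, +0.0525, +0.0657]
  T[1,:] = [-0.0085, +0.0000, +0.0768, +0.0235, +0.0768, -0.0320]
  T[2,:] = [-0.0064, +0.0612, +0.0000, +0.0596, -0.0435, +0.0467]
  T[3,:] = [+0.0439, -0.0073, +0.0402, +0.0000, +0.0585, -0.0676]
  T[4,:] = [-0.0754, -0.0820, +0.0222, +0.0222, +0.0000, -0.0155]
  T[5,:] = [+0.1127, -0.5352, +0.4366, +0.5493, +0.1690, +0.0000]
|eigenvalues of T|: 0.1745, 0.1188, 0.1188, 0.1031, 0.1031, 0.0859.
spectral radius ρ = 0.1745; 0.1745 < 1, so it converges for any x₀.

yes, ρ = 0.1745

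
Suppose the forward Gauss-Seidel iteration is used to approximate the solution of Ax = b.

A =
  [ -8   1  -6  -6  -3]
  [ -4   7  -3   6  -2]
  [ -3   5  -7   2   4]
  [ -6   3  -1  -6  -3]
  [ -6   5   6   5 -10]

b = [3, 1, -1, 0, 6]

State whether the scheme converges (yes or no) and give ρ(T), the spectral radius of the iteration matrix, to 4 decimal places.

no, ρ = 1.2800

Split A = D + L + U, D = diag(-8, 7, -7, -6, -10).
T_GS = -(D+L)⁻¹U: row 0 first, T[0,3] = -(-6)/(-8) = -0.7500; later rows by forward substitution.
  T[0,:] = [+0.0000 +0.1250 -0.7500 -0.7500 -0.3750]
  T[1,:] = [+0.0000 +0.0714 +0.0000 -1.2857 +0.0714]
  T[2,:] = [+0.0000 -0.0026 +0.3214 -0.3112 +0.7832]
  T[3,:] = [+0.0000 -0.0889 +0.6964 +0.1590 -0.2198]
  T[4,:] = [+0.0000 -0.0852 +0.9911 -0.3001 +0.6207]
|λ(T)| sorted: 1.2800, 0.4762, 0.3471, 0.0217, 0.0000.
spectral radius ρ = 1.2800; 1.2800 > 1, so it fails to converge.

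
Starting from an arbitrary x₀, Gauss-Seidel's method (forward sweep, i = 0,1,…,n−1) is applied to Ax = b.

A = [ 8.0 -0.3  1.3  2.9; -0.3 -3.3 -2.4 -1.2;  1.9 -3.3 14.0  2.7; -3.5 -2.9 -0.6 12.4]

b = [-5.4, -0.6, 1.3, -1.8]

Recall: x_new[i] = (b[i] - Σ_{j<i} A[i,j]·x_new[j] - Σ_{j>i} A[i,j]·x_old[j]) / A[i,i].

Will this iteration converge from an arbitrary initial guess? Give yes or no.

Split A = D + L + U, D = diag(8, -3.3, 14, 12.4).
T_GS = -(D+L)⁻¹U: row 0 first, T[0,3] = -(2.9)/(8) = -0.3625; later rows by forward substitution.
  T[0,:] = [+0.0000, +0.0375, -0.1625, -0.3625]
  T[1,:] = [+0.0000, -0.0034, -0.7125, -0.3307]
  T[2,:] = [+0.0000, -0.0059, -0.1459, -0.2216]
  T[3,:] = [+0.0000, +0.0095, -0.2196, -0.1904]
|λ(T)| sorted: 0.3838, 0.0880, 0.0439, 0.0000.
ρ(T) = max|λ| = 0.3838; 0.3838 < 1 ⇒ converges.

yes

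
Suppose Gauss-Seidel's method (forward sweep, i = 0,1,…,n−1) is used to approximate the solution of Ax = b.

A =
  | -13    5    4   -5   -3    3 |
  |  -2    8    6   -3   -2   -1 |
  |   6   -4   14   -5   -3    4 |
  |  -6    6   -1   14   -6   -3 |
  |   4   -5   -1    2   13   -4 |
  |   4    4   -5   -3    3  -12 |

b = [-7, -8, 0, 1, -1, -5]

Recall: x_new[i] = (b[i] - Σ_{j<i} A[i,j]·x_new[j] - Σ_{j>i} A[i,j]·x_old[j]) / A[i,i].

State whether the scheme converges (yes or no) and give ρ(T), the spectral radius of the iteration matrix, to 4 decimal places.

Split A = D + L + U, D = diag(-13, 8, 14, 14, 13, -12).
Gauss-Seidel: T = -(D+L)⁻¹U, row 0 first, T[0,4] = -(-3)/(-13) = -0.2308; later rows by forward substitution.
  T[0,:] = [+0.0000 +0.3846 +0.3077 -0.3846 -0.2308 +0.2308]
  T[1,:] = [+0.0000 +0.0962 -0.6731 +0.2788 +0.1923 +0.1827]
  T[2,:] = [+0.0000 -0.1374 -0.3242 +0.6016 +0.3681 -0.3324]
  T[3,:] = [+0.0000 +0.1138 +0.3972 -0.2414 +0.2735 +0.2111]
  T[4,:] = [+0.0000 -0.1094 -0.4396 +0.3090 +0.1312 +0.2489]
  T[5,:] = [+0.0000 +0.1617 -0.1959 -0.1484 -0.2018 +0.2858]
moduli |λ_i(T)| = 0.8601, 0.4583, 0.4583, 0.1583, 0.1583, 0.0000.
spectral radius ρ = 0.8601; 0.8601 < 1: convergent.

yes, ρ = 0.8601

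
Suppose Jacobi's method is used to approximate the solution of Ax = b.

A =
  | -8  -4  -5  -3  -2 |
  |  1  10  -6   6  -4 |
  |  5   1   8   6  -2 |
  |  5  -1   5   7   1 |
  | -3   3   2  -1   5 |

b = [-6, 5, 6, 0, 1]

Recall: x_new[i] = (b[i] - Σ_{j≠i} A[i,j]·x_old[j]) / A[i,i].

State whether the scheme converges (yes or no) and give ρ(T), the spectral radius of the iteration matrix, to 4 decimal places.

Diagonal D = diag(-8, 10, 8, 7, 5); L, U strict lower/upper.
T_J = -D⁻¹(L+U): T[1,0] = -(1)/(10) = -0.1000; T[1,1] = 0.
  T[0,:] = [+0.0000  -0.5000  -0.6250  -0.3750  -0.2500]
  T[1,:] = [-0.1000  +0.0000  +0.6000  -0.6000  +0.4000]
  T[2,:] = [-0.6250  -0.1250  +0.0000  -0.7500  +0.2500]
  T[3,:] = [-0.7143  +0.1429  -0.7143  +0.0000  -0.1429]
  T[4,:] = [+0.6000  -0.6000  -0.4000  +0.2000  +0.0000]
eigenvalue magnitudes: 1.2727, 0.8336, 0.8336, 0.2904, 0.0833.
ρ = 1.2727; 1.2727 > 1 ⇒ diverges.

no, ρ = 1.2727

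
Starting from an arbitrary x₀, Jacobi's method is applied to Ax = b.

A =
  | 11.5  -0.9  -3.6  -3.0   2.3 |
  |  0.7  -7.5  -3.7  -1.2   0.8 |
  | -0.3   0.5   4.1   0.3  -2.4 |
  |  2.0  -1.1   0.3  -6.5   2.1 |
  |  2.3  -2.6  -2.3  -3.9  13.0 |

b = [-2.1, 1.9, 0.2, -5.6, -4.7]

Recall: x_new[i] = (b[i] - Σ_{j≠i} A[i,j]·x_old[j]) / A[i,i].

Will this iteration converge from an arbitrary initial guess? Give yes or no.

Diagonal D = diag(11.5, -7.5, 4.1, -6.5, 13); L, U strict lower/upper.
T_J = -D⁻¹(L+U): T[0,1] = -(-0.9)/(11.5) = +0.0783; T[0,0] = 0.
  T[0,:] = [+0.0000, +0.0783, +0.3130, +0.2609, -0.2000]
  T[1,:] = [+0.0933, +0.0000, -0.4933, -0.1600, +0.1067]
  T[2,:] = [+0.0732, -0.1220, +0.0000, -0.0732, +0.5854]
  T[3,:] = [+0.3077, -0.1692, +0.0462, +0.0000, +0.3231]
  T[4,:] = [-0.1769, +0.2000, +0.1769, +0.3000, +0.0000]
|roots of det(T-λI)|: 0.8335, 0.4476, 0.2662, 0.2662, 0.0012.
ρ(T) = max|λ| = 0.8335; 0.8335 < 1: convergent.

yes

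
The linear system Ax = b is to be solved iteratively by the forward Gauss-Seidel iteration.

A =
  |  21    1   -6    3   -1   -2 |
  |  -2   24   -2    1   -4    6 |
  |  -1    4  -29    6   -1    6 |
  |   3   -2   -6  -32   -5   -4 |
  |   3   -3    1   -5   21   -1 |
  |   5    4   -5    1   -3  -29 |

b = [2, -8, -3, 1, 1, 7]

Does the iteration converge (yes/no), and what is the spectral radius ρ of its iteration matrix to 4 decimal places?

Let D = diag(21, 24, -29, -32, 21, -29); L, U the strict triangles.
GS T = -(D+L)⁻¹U: row 0 first, T[0,5] = -(-2)/(21) = +0.0952; later rows by forward substitution.
  T[0,:] = [+0.0000 -0.0476 +0.2857 -0.1429 +0.0476 +0.0952]
  T[1,:] = [+0.0000 -0.0040 +0.1071 -0.0536 +0.1706 -0.2421]
  T[2,:] = [+0.0000 +0.0011 +0.0049 +0.2044 -0.0126 +0.1702]
  T[3,:] = [+0.0000 -0.0044 +0.0192 -0.0484 -0.1601 -0.1329]
  T[4,:] = [+0.0000 +0.0051 -0.0212 -0.0085 -0.0199 -0.0403]
  T[5,:] = [+0.0000 -0.0096 +0.0660 -0.0681 +0.0305 -0.0467]
|roots of det(T-λI)|: 0.2323, 0.1006, 0.0478, 0.0478, 0.0197, 0.0000.
ρ = 0.2323; 0.2323 < 1: convergent.

yes, ρ = 0.2323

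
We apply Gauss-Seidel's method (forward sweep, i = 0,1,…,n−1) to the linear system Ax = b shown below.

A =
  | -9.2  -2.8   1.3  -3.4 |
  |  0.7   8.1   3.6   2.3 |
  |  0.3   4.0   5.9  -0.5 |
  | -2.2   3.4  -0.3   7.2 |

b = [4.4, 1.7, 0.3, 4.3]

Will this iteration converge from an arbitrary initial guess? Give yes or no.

yes

Let D = diag(-9.2, 8.1, 5.9, 7.2); L, U the strict triangles.
GS T = -(D+L)⁻¹U: row 0 first, T[0,2] = -(1.3)/(-9.2) = +0.1413; later rows by forward substitution.
  T[0,:] = [+0.0000, -0.3043, +0.1413, -0.3696]
  T[1,:] = [+0.0000, +0.0263, -0.4567, -0.2520]
  T[2,:] = [+0.0000, -0.0024, +0.3024, +0.2744]
  T[3,:] = [+0.0000, -0.1055, +0.2714, +0.0175]
eigenvalue magnitudes: 0.5267, 0.1289, 0.0516, 0.0000.
ρ(T) = max|λ| = 0.5267; 0.5267 < 1: convergent.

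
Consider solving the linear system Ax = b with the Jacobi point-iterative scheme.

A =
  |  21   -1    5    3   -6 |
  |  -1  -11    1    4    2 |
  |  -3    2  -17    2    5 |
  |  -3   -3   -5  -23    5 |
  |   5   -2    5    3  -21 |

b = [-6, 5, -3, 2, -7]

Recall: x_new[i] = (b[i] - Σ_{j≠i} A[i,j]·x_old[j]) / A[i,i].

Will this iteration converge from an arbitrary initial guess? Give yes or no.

Let D = diag(21, -11, -17, -23, -21); L, U the strict triangles.
Jacobi T = -D⁻¹(L+U): T[3,4] = -(5)/(-23) = +0.2174; T[3,3] = 0.
  T[0,:] = [+0.0000, +0.0476, -0.2381, -0.1429, +0.2857]
  T[1,:] = [-0.0909, +0.0000, +0.0909, +0.3636, +0.1818]
  T[2,:] = [-0.1765, +0.1176, +0.0000, +0.1176, +0.2941]
  T[3,:] = [-0.1304, -0.1304, -0.2174, +0.0000, +0.2174]
  T[4,:] = [+0.2381, -0.0952, +0.2381, +0.1429, +0.0000]
|eigenvalues of T|: 0.5603, 0.2614, 0.2614, 0.2570, 0.1178.
ρ(T) = max|λ| = 0.5603; 0.5603 < 1 ⇒ converges.

yes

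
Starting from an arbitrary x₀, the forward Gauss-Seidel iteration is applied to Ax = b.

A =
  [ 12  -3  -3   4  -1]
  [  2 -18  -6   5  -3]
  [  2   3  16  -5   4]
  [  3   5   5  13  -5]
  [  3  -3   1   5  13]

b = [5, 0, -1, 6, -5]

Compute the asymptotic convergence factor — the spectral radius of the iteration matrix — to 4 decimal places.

0.5917

A = D + L + U where D = diag(12, -18, 16, 13, 13).
Gauss-Seidel: T = -(D+L)⁻¹U, row 0 first, T[0,1] = -(-3)/(12) = +0.2500; later rows by forward substitution.
  T[0,:] = [+0.0000, +0.2500, +0.2500, -0.3333, +0.0833]
  T[1,:] = [+0.0000, +0.0278, -0.3056, +0.2407, -0.1574]
  T[2,:] = [+0.0000, -0.0365, +0.0260, +0.3090, -0.2309]
  T[3,:] = [+0.0000, -0.0544, +0.0498, -0.1345, +0.5147]
  T[4,:] = [+0.0000, -0.0276, -0.1494, +0.1604, -0.2358]
moduli |λ_i(T)| = 0.5917, 0.1720, 0.1507, 0.1507, 0.0000.
ρ = 0.5917; 0.5917 < 1: convergent.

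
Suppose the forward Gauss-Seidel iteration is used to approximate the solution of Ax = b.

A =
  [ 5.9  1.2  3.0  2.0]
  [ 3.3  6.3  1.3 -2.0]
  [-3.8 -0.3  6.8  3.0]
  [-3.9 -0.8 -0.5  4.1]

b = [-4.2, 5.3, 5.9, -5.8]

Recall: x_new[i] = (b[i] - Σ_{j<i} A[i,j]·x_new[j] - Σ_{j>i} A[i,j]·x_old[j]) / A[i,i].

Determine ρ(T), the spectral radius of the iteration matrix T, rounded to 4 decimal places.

0.7541

Let D = diag(5.9, 6.3, 6.8, 4.1); L, U the strict triangles.
Gauss-Seidel: T = -(D+L)⁻¹U, row 0 first, T[0,1] = -(1.2)/(5.9) = -0.2034; later rows by forward substitution.
  T[0,:] = [+0.0000  -0.2034  -0.5085  -0.3390]
  T[1,:] = [+0.0000  +0.1065  +0.0600  +0.4950]
  T[2,:] = [+0.0000  -0.1090  -0.2815  -0.6088]
  T[3,:] = [+0.0000  -0.1860  -0.5063  -0.3001]
eigenvalue magnitudes: 0.7541, 0.1528, 0.1528, 0.0000.
ρ(T) = max|λ| = 0.7541; 0.7541 < 1 ⇒ converges.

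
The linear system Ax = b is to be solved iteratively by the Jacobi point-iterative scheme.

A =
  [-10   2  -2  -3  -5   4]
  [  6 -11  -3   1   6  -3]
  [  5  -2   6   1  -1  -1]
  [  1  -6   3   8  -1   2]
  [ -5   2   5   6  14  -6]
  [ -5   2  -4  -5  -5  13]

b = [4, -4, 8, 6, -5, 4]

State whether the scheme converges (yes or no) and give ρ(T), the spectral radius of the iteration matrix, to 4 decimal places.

no, ρ = 1.2082

A = D + L + U where D = diag(-10, -11, 6, 8, 14, 13).
Jacobi: T = -D⁻¹(L+U), T[4,5] = -(-6)/(14) = +0.4286; T[4,4] = 0.
  T[0,:] = [+0.0000  +0.2000  -0.2000  -0.3000  -0.5000  +0.4000]
  T[1,:] = [+0.5455  +0.0000  -0.2727  +0.0909  +0.5455  -0.2727]
  T[2,:] = [-0.8333  +0.3333  +0.0000  -0.1667  +0.1667  +0.1667]
  T[3,:] = [-0.1250  +0.7500  -0.3750  +0.0000  +0.1250  -0.2500]
  T[4,:] = [+0.3571  -0.1429  -0.3571  -0.4286  +0.0000  +0.4286]
  T[5,:] = [+0.3846  -0.1538  +0.3077  +0.3846  +0.3846  +0.0000]
|λ(T)| sorted: 1.2082, 0.8238, 0.8238, 0.4347, 0.4347, 0.0178.
ρ(T) = max|λ| = 1.2082; 1.2082 > 1 ⇒ diverges.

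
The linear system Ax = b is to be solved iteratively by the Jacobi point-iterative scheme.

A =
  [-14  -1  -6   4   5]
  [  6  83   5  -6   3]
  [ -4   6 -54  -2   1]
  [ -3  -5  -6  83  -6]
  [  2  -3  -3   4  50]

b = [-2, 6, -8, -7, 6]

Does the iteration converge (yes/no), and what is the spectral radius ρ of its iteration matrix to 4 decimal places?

yes, ρ = 0.1855

Write A = D+L+U with D = diag(-14, 83, -54, 83, 50).
Jacobi T = -D⁻¹(L+U): T[4,0] = -(2)/(50) = -0.0400; T[4,4] = 0.
  T[0,:] = [+0.0000  -0.0714  -0.4286  +0.2857  +0.3571]
  T[1,:] = [-0.0723  +0.0000  -0.0602  +0.0723  -0.0361]
  T[2,:] = [-0.0741  +0.1111  +0.0000  -0.0370  +0.0185]
  T[3,:] = [+0.0361  +0.0602  +0.0723  +0.0000  +0.0723]
  T[4,:] = [-0.0400  +0.0600  +0.0600  -0.0800  +0.0000]
|eigenvalues of T|: 0.1855, 0.1350, 0.1350, 0.0763, 0.0727.
ρ = 0.1855; 0.1855 < 1 ⇒ converges.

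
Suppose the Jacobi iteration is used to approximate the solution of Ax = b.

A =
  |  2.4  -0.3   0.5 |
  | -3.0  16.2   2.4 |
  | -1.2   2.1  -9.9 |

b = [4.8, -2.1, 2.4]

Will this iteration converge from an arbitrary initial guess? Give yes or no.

A = D + L + U where D = diag(2.4, 16.2, -9.9).
T_J = -D⁻¹(L+U): T[2,1] = -(2.1)/(-9.9) = +0.2121; T[2,2] = 0.
  T[0,:] = [+0.0000  +0.1250  -0.2083]
  T[1,:] = [+0.1852  +0.0000  -0.1481]
  T[2,:] = [-0.1212  +0.2121  +0.0000]
moduli |λ_i(T)| = 0.2121, 0.1673, 0.1673.
ρ = 0.2121; 0.2121 < 1: convergent.

yes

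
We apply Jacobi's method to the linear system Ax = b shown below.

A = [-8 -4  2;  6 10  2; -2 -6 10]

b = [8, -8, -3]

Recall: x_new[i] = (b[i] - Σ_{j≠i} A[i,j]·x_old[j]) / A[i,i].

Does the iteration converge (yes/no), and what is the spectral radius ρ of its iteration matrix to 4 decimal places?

yes, ρ = 0.5904

Split A = D + L + U, D = diag(-8, 10, 10).
T_J = -D⁻¹(L+U): T[0,2] = -(2)/(-8) = +0.2500; T[0,0] = 0.
  T[0,:] = [+0.0000, -0.5000, +0.2500]
  T[1,:] = [-0.6000, +0.0000, -0.2000]
  T[2,:] = [+0.2000, +0.6000, +0.0000]
|roots of det(T-λI)|: 0.5904, 0.3443, 0.3443.
ρ(T) = max|λ| = 0.5904; 0.5904 < 1, so it converges for any x₀.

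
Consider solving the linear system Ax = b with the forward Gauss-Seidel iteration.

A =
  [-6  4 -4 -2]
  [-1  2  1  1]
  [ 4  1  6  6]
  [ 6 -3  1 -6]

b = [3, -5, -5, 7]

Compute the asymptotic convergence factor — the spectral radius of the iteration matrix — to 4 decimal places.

1.1737

Split A = D + L + U, D = diag(-6, 2, 6, -6).
T_GS = -(D+L)⁻¹U: row 0 first, T[0,1] = -(4)/(-6) = +0.6667; later rows by forward substitution.
  T[0,:] = [+0.0000  +0.6667  -0.6667  -0.3333]
  T[1,:] = [+0.0000  +0.3333  -0.8333  -0.6667]
  T[2,:] = [+0.0000  -0.5000  +0.5833  -0.6667]
  T[3,:] = [+0.0000  +0.4167  -0.1528  -0.1111]
|roots of det(T-λI)|: 1.1737, 0.5329, 0.5329, 0.0000.
ρ = 1.1737; 1.1737 > 1, so it fails to converge.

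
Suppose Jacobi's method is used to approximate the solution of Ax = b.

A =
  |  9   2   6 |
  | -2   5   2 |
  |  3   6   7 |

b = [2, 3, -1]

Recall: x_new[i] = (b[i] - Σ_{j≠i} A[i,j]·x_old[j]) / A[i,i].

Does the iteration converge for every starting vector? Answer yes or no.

A = D + L + U where D = diag(9, 5, 7).
T_J = -D⁻¹(L+U): T[1,0] = -(-2)/(5) = +0.4000; T[1,1] = 0.
  T[0,:] = [+0.0000 -0.2222 -0.6667]
  T[1,:] = [+0.4000 +0.0000 -0.4000]
  T[2,:] = [-0.4286 -0.8571 +0.0000]
eigenvalue magnitudes: 0.8709, 0.4677, 0.4677.
spectral radius ρ = 0.8709; 0.8709 < 1: convergent.

yes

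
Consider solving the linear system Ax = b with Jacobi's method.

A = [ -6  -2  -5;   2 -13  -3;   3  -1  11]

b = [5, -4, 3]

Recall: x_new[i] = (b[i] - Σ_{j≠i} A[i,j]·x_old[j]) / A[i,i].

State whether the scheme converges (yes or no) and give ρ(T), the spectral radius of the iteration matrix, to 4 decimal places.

yes, ρ = 0.4733

Write A = D+L+U with D = diag(-6, -13, 11).
Jacobi T = -D⁻¹(L+U): T[1,0] = -(2)/(-13) = +0.1538; T[1,1] = 0.
  T[0,:] = [+0.0000  -0.3333  -0.8333]
  T[1,:] = [+0.1538  +0.0000  -0.2308]
  T[2,:] = [-0.2727  +0.0909  +0.0000]
|λ(T)| sorted: 0.4733, 0.2626, 0.2626.
ρ(T) = max|λ| = 0.4733; 0.4733 < 1 ⇒ converges.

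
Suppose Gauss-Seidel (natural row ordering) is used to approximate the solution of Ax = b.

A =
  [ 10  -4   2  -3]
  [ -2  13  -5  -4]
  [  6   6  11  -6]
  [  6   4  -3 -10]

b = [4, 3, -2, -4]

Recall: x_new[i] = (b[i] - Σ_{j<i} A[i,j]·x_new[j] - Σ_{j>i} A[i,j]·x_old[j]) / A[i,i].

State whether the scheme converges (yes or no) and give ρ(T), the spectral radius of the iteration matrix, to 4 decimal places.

Write A = D+L+U with D = diag(10, 13, 11, -10).
Gauss-Seidel: T = -(D+L)⁻¹U, row 0 first, T[0,2] = -(2)/(10) = -0.2000; later rows by forward substitution.
  T[0,:] = [+0.0000  +0.4000  -0.2000  +0.3000]
  T[1,:] = [+0.0000  +0.0615  +0.3538  +0.3538]
  T[2,:] = [+0.0000  -0.2517  -0.0839  +0.1888]
  T[3,:] = [+0.0000  +0.3401  +0.0467  +0.2649]
|roots of det(T-λI)|: 0.5238, 0.3100, 0.3100, 0.0000.
ρ(T) = max|λ| = 0.5238; 0.5238 < 1 ⇒ converges.

yes, ρ = 0.5238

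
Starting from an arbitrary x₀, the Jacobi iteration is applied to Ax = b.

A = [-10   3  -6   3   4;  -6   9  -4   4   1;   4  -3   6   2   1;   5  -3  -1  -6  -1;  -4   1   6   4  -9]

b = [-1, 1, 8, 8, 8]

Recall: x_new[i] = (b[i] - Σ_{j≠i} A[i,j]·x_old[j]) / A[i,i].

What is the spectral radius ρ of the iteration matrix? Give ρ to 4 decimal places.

Let D = diag(-10, 9, 6, -6, -9); L, U the strict triangles.
T_J = -D⁻¹(L+U): T[3,2] = -(-1)/(-6) = -0.1667; T[3,3] = 0.
  T[0,:] = [+0.0000, +0.3000, -0.6000, +0.3000, +0.4000]
  T[1,:] = [+0.6667, +0.0000, +0.4444, -0.4444, -0.1111]
  T[2,:] = [-0.6667, +0.5000, +0.0000, -0.3333, -0.1667]
  T[3,:] = [+0.8333, -0.5000, -0.1667, +0.0000, -0.1667]
  T[4,:] = [-0.4444, +0.1111, +0.6667, +0.4444, +0.0000]
moduli |λ_i(T)| = 1.1287, 0.9267, 0.4343, 0.4343, 0.3955.
spectral radius ρ = 1.1287; 1.1287 > 1 ⇒ diverges.

1.1287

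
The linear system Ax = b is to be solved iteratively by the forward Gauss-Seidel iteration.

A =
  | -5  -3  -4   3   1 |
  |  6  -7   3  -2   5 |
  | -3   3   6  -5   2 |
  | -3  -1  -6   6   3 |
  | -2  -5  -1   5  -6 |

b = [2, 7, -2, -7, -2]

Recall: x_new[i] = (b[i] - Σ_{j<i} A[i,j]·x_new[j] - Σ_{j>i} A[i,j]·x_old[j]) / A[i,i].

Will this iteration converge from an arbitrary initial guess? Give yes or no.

no

A = D + L + U where D = diag(-5, -7, 6, 6, -6).
Gauss-Seidel: T = -(D+L)⁻¹U, row 0 first, T[0,1] = -(-3)/(-5) = -0.6000; later rows by forward substitution.
  T[0,:] = [+0.0000 -0.6000 -0.8000 +0.6000 +0.2000]
  T[1,:] = [+0.0000 -0.5143 -0.2571 +0.2286 +0.8857]
  T[2,:] = [+0.0000 -0.0429 -0.2714 +1.0190 -0.6762]
  T[3,:] = [+0.0000 -0.4286 -0.7143 +1.3571 -0.9286]
  T[4,:] = [+0.0000 +0.2786 -0.0690 +0.5706 -1.4659]
|eigenvalues of T|: 1.5653, 0.6171, 0.6171, 0.0599, 0.0000.
ρ = 1.5653; 1.5653 > 1: divergent.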